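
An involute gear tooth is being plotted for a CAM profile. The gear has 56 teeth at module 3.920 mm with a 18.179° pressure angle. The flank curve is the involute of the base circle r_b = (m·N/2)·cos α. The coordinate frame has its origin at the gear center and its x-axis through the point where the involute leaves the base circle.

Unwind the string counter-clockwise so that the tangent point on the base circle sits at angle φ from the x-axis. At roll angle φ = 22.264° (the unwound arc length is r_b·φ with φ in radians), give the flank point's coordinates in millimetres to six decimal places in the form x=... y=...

pitch radius r_p = m·N/2 = 3.920·56/2 = 109.760000
base radius r_b = r_p·cos α = 109.760000·cos 18.179° = 104.281490
roll angle φ = 22.264° = 0.38858010 rad
x = r_b·(cos φ + φ·sin φ) = 104.281490·(0.92544796 + 0.38858010·0.37887476) = 111.859746
y = r_b·(sin φ − φ·cos φ) = 104.281490·(0.37887476 − 0.38858010·0.92544796) = 2.008889

x=111.859746 y=2.008889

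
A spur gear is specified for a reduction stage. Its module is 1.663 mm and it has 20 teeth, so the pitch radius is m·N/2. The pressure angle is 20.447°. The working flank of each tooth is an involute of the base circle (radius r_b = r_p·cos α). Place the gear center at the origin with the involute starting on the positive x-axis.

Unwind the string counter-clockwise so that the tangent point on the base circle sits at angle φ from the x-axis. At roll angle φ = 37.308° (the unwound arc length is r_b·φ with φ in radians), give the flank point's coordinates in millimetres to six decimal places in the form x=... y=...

pitch radius r_p = m·N/2 = 1.663·20/2 = 16.630000
base radius r_b = r_p·cos α = 16.630000·cos 20.447° = 15.582239
roll angle φ = 37.308° = 0.65114744 rad
x = r_b·(cos φ + φ·sin φ) = 15.582239·(0.79538886 + 0.65114744·0.60609946) = 18.543628
y = r_b·(sin φ − φ·cos φ) = 15.582239·(0.60609946 − 0.65114744·0.79538886) = 1.374105

x=18.543628 y=1.374105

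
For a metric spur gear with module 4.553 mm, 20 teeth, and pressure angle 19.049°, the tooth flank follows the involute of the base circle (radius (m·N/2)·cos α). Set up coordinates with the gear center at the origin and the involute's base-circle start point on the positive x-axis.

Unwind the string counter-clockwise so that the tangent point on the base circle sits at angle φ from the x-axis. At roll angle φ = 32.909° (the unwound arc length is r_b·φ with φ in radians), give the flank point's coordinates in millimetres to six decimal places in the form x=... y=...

pitch radius r_p = m·N/2 = 4.553·20/2 = 45.530000
base radius r_b = r_p·cos α = 45.530000·cos 19.049° = 43.036768
roll angle φ = 32.909° = 0.57437040 rad
x = r_b·(cos φ + φ·sin φ) = 43.036768·(0.83953453 + 0.57437040·0.54330633) = 49.560867
y = r_b·(sin φ − φ·cos φ) = 43.036768·(0.54330633 − 0.57437040·0.83953453) = 2.629656

x=49.560867 y=2.629656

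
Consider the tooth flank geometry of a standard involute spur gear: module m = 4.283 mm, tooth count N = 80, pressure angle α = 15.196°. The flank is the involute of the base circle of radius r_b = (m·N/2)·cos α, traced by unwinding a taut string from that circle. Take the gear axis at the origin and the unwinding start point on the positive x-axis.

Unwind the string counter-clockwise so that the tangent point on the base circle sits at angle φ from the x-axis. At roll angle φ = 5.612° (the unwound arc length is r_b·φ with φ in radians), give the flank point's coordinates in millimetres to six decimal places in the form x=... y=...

pitch radius r_p = m·N/2 = 4.283·80/2 = 171.320000
base radius r_b = r_p·cos α = 171.320000·cos 15.196° = 165.329761
roll angle φ = 5.612° = 0.09794788 rad
x = r_b·(cos φ + φ·sin φ) = 165.329761·(0.99520694 + 0.09794788·0.09779134) = 166.120929
y = r_b·(sin φ − φ·cos φ) = 165.329761·(0.09779134 − 0.09794788·0.99520694) = 0.051737

x=166.120929 y=0.051737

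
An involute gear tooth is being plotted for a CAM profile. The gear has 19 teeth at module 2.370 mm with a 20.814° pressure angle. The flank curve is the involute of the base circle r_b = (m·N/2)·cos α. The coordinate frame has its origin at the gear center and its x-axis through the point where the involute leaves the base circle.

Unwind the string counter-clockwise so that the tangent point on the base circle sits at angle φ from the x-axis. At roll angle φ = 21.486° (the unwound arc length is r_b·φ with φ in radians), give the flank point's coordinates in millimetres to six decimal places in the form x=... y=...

pitch radius r_p = m·N/2 = 2.370·19/2 = 22.515000
base radius r_b = r_p·cos α = 22.515000·cos 20.814° = 21.045646
roll angle φ = 21.486° = 0.37500144 rad
x = r_b·(cos φ + φ·sin φ) = 21.045646·(0.93050709 + 0.37500144·0.36627387) = 22.473810
y = r_b·(sin φ − φ·cos φ) = 21.045646·(0.36627387 − 0.37500144·0.93050709) = 0.364771

x=22.473810 y=0.364771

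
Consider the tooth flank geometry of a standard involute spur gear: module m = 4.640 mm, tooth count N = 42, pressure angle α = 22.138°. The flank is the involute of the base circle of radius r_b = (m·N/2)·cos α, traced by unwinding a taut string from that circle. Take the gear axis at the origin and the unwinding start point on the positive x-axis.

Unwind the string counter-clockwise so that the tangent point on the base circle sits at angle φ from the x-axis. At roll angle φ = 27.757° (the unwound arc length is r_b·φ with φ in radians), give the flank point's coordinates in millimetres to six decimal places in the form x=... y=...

pitch radius r_p = m·N/2 = 4.640·42/2 = 97.440000
base radius r_b = r_p·cos α = 97.440000·cos 22.138° = 90.256617
roll angle φ = 27.757° = 0.48445104 rad
x = r_b·(cos φ + φ·sin φ) = 90.256617·(0.88493075 + 0.48445104·0.46572264) = 100.234536
y = r_b·(sin φ − φ·cos φ) = 90.256617·(0.46572264 − 0.48445104·0.88493075) = 3.341031

x=100.234536 y=3.341031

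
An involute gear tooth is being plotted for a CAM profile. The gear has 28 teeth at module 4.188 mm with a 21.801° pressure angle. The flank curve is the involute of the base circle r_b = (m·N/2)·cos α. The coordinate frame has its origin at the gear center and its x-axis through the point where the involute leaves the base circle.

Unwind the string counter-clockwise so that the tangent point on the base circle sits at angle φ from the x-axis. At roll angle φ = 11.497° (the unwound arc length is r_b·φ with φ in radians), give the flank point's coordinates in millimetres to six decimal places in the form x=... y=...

x=55.523569 y=0.146023

pitch radius r_p = m·N/2 = 4.188·28/2 = 58.632000
base radius r_b = r_p·cos α = 58.632000·cos 21.801° = 54.438601
roll angle φ = 11.497° = 0.20066050 rad
x = r_b·(cos φ + φ·sin φ) = 54.438601·(0.97993514 + 0.20066050·0.19931663) = 55.523569
y = r_b·(sin φ − φ·cos φ) = 54.438601·(0.19931663 − 0.20066050·0.97993514) = 0.146023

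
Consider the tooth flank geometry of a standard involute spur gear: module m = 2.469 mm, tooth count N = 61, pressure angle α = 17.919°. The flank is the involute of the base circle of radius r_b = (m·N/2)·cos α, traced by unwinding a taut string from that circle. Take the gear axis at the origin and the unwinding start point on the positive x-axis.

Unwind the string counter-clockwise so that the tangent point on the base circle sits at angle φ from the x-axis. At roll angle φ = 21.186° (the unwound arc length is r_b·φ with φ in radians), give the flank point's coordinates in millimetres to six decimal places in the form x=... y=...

pitch radius r_p = m·N/2 = 2.469·61/2 = 75.304500
base radius r_b = r_p·cos α = 75.304500·cos 17.919° = 71.651662
roll angle φ = 21.186° = 0.36976546 rad
x = r_b·(cos φ + φ·sin φ) = 71.651662·(0.93241213 + 0.36976546·0.36139675) = 76.383836
y = r_b·(sin φ − φ·cos φ) = 71.651662·(0.36139675 − 0.36976546·0.93241213) = 1.191062

x=76.383836 y=1.191062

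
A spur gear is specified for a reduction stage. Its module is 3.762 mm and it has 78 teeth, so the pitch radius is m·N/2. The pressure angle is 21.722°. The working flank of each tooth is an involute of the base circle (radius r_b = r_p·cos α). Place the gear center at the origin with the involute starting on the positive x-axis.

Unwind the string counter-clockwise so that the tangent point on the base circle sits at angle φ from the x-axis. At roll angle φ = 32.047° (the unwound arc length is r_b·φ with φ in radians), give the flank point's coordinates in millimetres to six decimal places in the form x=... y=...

x=155.981240 y=7.704061

pitch radius r_p = m·N/2 = 3.762·78/2 = 146.718000
base radius r_b = r_p·cos α = 146.718000·cos 21.722° = 136.299633
roll angle φ = 32.047° = 0.55932567 rad
x = r_b·(cos φ + φ·sin φ) = 136.299633·(0.84761312 + 0.55932567·0.53061474) = 155.981240
y = r_b·(sin φ − φ·cos φ) = 136.299633·(0.53061474 − 0.55932567·0.84761312) = 7.704061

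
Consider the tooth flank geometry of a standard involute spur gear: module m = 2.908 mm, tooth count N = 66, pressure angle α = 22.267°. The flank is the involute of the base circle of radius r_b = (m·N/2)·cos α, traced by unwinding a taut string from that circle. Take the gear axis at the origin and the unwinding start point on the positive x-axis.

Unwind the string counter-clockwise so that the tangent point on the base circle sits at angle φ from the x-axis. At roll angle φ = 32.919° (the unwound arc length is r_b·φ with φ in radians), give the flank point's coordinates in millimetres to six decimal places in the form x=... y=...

pitch radius r_p = m·N/2 = 2.908·66/2 = 95.964000
base radius r_b = r_p·cos α = 95.964000·cos 22.267° = 88.807784
roll angle φ = 32.919° = 0.57454494 rad
x = r_b·(cos φ + φ·sin φ) = 88.807784·(0.83943969 + 0.57454494·0.54345285) = 102.277951
y = r_b·(sin φ − φ·cos φ) = 88.807784·(0.54345285 − 0.57454494·0.83943969) = 5.431220

x=102.277951 y=5.431220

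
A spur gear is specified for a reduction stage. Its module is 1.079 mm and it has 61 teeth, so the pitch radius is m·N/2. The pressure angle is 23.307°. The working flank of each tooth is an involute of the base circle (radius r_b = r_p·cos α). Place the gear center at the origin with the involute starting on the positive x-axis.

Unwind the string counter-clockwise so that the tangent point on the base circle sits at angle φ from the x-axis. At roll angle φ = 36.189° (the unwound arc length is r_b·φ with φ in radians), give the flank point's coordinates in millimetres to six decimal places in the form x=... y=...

pitch radius r_p = m·N/2 = 1.079·61/2 = 32.909500
base radius r_b = r_p·cos α = 32.909500·cos 23.307° = 30.224021
roll angle φ = 36.189° = 0.63161720 rad
x = r_b·(cos φ + φ·sin φ) = 30.224021·(0.80707369 + 0.63161720·0.59045073) = 35.664723
y = r_b·(sin φ − φ·cos φ) = 30.224021·(0.59045073 − 0.63161720·0.80707369) = 2.438749

x=35.664723 y=2.438749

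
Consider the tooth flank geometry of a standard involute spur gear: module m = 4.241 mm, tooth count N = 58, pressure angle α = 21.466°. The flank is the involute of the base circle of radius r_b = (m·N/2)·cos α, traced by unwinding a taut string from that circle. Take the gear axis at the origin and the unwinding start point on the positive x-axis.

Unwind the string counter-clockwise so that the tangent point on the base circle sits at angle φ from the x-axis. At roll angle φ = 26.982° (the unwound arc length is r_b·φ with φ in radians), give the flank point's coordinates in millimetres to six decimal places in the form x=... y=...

pitch radius r_p = m·N/2 = 4.241·58/2 = 122.989000
base radius r_b = r_p·cos α = 122.989000·cos 21.466° = 114.457855
roll angle φ = 26.982° = 0.47092474 rad
x = r_b·(cos φ + φ·sin φ) = 114.457855·(0.89114911 + 0.47092474·0.45371056) = 126.454484
y = r_b·(sin φ − φ·cos φ) = 114.457855·(0.45371056 − 0.47092474·0.89114911) = 3.896878

x=126.454484 y=3.896878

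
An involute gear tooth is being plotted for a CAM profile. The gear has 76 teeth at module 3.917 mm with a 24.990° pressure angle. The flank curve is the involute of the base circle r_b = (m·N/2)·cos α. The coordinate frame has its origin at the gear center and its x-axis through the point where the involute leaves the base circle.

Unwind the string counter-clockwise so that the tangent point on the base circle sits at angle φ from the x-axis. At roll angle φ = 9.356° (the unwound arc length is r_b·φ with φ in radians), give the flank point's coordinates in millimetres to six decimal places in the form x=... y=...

pitch radius r_p = m·N/2 = 3.917·76/2 = 148.846000
base radius r_b = r_p·cos α = 148.846000·cos 24.990° = 134.911266
roll angle φ = 9.356° = 0.16329300 rad
x = r_b·(cos φ + φ·sin φ) = 134.911266·(0.98669730 + 0.16329300·0.16256828) = 136.697971
y = r_b·(sin φ − φ·cos φ) = 134.911266·(0.16256828 − 0.16329300·0.98669730) = 0.195286

x=136.697971 y=0.195286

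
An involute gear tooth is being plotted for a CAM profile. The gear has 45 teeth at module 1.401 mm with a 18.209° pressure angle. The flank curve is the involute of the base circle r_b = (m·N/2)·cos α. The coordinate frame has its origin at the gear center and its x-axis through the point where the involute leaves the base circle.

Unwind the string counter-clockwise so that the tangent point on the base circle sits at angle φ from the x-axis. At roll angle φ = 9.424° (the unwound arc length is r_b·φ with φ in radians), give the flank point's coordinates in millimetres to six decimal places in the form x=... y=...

pitch radius r_p = m·N/2 = 1.401·45/2 = 31.522500
base radius r_b = r_p·cos α = 31.522500·cos 18.209° = 29.943947
roll angle φ = 9.424° = 0.16447983 rad
x = r_b·(cos φ + φ·sin φ) = 29.943947·(0.98650366 + 0.16447983·0.16373920) = 30.346258
y = r_b·(sin φ − φ·cos φ) = 29.943947·(0.16373920 − 0.16447983·0.98650366) = 0.044295

x=30.346258 y=0.044295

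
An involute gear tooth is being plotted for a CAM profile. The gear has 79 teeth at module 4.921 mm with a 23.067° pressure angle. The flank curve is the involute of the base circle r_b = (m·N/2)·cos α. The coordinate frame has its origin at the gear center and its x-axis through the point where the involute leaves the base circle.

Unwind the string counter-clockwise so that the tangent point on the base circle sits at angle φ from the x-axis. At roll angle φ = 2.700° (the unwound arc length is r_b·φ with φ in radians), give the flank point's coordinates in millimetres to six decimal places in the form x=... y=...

pitch radius r_p = m·N/2 = 4.921·79/2 = 194.379500
base radius r_b = r_p·cos α = 194.379500·cos 23.067° = 178.838337
roll angle φ = 2.700° = 0.04712389 rad
x = r_b·(cos φ + φ·sin φ) = 178.838337·(0.99888987 + 0.04712389·0.04710645) = 179.036796
y = r_b·(sin φ − φ·cos φ) = 178.838337·(0.04710645 − 0.04712389·0.99888987) = 0.006237

x=179.036796 y=0.006237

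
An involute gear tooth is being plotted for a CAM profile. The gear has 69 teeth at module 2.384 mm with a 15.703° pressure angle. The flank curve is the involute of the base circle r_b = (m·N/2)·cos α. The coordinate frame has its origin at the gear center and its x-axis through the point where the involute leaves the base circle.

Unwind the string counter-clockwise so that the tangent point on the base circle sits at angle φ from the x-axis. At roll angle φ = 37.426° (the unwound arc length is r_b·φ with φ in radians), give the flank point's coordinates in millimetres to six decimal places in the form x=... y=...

pitch radius r_p = m·N/2 = 2.384·69/2 = 82.248000
base radius r_b = r_p·cos α = 82.248000·cos 15.703° = 79.178305
roll angle φ = 37.426° = 0.65320693 rad
x = r_b·(cos φ + φ·sin φ) = 79.178305·(0.79413892 + 0.65320693·0.60773627) = 94.310583
y = r_b·(sin φ − φ·cos φ) = 79.178305·(0.60773627 − 0.65320693·0.79413892) = 7.046808

x=94.310583 y=7.046808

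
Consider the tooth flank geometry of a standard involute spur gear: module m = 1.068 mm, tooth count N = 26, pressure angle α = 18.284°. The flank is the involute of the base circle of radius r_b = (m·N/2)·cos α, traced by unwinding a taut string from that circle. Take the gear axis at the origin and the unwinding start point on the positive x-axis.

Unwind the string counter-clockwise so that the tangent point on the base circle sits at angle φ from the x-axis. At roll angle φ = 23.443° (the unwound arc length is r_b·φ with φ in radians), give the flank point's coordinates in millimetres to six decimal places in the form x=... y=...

pitch radius r_p = m·N/2 = 1.068·26/2 = 13.884000
base radius r_b = r_p·cos α = 13.884000·cos 18.284° = 13.183040
roll angle φ = 23.443° = 0.40915754 rad
x = r_b·(cos φ + φ·sin φ) = 13.183040·(0.91745631 + 0.40915754·0.39783655) = 14.240770
y = r_b·(sin φ − φ·cos φ) = 13.183040·(0.39783655 − 0.40915754·0.91745631) = 0.295991

x=14.240770 y=0.295991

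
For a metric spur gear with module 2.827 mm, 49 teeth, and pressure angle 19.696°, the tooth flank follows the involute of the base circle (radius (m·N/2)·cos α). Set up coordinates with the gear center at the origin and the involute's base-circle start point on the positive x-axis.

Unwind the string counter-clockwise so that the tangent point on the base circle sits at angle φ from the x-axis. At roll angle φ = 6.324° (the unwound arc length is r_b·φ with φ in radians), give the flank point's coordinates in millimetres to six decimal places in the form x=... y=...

x=65.605291 y=0.029192

pitch radius r_p = m·N/2 = 2.827·49/2 = 69.261500
base radius r_b = r_p·cos α = 69.261500·cos 19.696° = 65.209292
roll angle φ = 6.324° = 0.11037462 rad
x = r_b·(cos φ + φ·sin φ) = 65.209292·(0.99391490 + 0.11037462·0.11015065) = 65.605291
y = r_b·(sin φ − φ·cos φ) = 65.209292·(0.11015065 − 0.11037462·0.99391490) = 0.029192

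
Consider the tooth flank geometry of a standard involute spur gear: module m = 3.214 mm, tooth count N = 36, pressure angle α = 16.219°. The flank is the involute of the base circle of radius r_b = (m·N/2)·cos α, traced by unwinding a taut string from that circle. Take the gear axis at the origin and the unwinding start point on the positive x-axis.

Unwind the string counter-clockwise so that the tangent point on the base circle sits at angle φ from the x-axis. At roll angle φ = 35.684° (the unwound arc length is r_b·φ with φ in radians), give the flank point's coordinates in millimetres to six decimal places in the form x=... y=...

x=65.300534 y=4.302016

pitch radius r_p = m·N/2 = 3.214·36/2 = 57.852000
base radius r_b = r_p·cos α = 57.852000·cos 16.219° = 55.549555
roll angle φ = 35.684° = 0.62280329 rad
x = r_b·(cos φ + φ·sin φ) = 55.549555·(0.81224645 + 0.62280329·0.58331441) = 65.300534
y = r_b·(sin φ − φ·cos φ) = 55.549555·(0.58331441 − 0.62280329·0.81224645) = 4.302016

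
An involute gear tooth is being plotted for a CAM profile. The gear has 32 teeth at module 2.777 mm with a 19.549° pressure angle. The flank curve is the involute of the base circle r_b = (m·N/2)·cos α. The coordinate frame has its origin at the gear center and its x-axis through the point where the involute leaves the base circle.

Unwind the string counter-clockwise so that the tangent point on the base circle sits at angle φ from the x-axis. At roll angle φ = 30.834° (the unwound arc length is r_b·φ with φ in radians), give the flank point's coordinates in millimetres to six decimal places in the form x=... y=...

pitch radius r_p = m·N/2 = 2.777·32/2 = 44.432000
base radius r_b = r_p·cos α = 44.432000·cos 19.549° = 41.870747
roll angle φ = 30.834° = 0.53815482 rad
x = r_b·(cos φ + φ·sin φ) = 41.870747·(0.85865589 + 0.53815482·0.51255249) = 47.501881
y = r_b·(sin φ − φ·cos φ) = 41.870747·(0.51255249 − 0.53815482·0.85865589) = 2.112910

x=47.501881 y=2.112910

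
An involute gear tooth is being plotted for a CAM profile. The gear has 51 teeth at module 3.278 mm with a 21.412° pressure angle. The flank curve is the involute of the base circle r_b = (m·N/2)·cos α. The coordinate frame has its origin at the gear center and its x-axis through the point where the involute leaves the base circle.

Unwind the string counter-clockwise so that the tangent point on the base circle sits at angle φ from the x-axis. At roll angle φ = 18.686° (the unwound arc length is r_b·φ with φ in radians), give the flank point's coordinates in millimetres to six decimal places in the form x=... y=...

pitch radius r_p = m·N/2 = 3.278·51/2 = 83.589000
base radius r_b = r_p·cos α = 83.589000·cos 21.412° = 77.819635
roll angle φ = 18.686° = 0.32613222 rad
x = r_b·(cos φ + φ·sin φ) = 77.819635·(0.94728859 + 0.32613222·0.32038153) = 81.848773
y = r_b·(sin φ − φ·cos φ) = 77.819635·(0.32038153 − 0.32613222·0.94728859) = 0.890272

x=81.848773 y=0.890272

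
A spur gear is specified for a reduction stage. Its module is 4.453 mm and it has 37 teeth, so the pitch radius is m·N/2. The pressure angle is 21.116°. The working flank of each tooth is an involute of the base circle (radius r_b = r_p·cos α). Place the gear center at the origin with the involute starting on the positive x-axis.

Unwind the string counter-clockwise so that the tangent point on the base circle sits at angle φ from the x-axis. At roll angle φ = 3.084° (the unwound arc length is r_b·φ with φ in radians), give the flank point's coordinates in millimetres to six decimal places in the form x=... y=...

x=76.960138 y=0.003994

pitch radius r_p = m·N/2 = 4.453·37/2 = 82.380500
base radius r_b = r_p·cos α = 82.380500·cos 21.116° = 76.848894
roll angle φ = 3.084° = 0.05382595 rad
x = r_b·(cos φ + φ·sin φ) = 76.848894·(0.99855173 + 0.05382595·0.05379997) = 76.960138
y = r_b·(sin φ − φ·cos φ) = 76.848894·(0.05379997 − 0.05382595·0.99855173) = 0.003994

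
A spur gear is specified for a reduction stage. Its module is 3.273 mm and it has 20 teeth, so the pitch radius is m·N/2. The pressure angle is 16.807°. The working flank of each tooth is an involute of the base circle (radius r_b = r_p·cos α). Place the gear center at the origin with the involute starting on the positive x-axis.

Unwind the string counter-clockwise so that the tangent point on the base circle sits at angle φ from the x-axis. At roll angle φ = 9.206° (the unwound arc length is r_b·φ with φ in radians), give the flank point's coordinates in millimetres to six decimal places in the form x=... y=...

x=31.733744 y=0.043210

pitch radius r_p = m·N/2 = 3.273·20/2 = 32.730000
base radius r_b = r_p·cos α = 32.730000·cos 16.807° = 31.331911
roll angle φ = 9.206° = 0.16067501 rad
x = r_b·(cos φ + φ·sin φ) = 31.331911·(0.98711952 + 0.16067501·0.15998456) = 31.733744
y = r_b·(sin φ − φ·cos φ) = 31.331911·(0.15998456 − 0.16067501·0.98711952) = 0.043210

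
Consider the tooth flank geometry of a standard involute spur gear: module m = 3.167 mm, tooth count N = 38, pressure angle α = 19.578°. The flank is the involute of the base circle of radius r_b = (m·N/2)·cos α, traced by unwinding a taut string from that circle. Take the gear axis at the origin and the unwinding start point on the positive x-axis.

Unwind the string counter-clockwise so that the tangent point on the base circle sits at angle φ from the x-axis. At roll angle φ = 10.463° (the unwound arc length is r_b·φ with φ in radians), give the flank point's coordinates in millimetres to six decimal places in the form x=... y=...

pitch radius r_p = m·N/2 = 3.167·38/2 = 60.173000
base radius r_b = r_p·cos α = 60.173000·cos 19.578° = 56.694169
roll angle φ = 10.463° = 0.18261380 rad
x = r_b·(cos φ + φ·sin φ) = 56.694169·(0.98337239 + 0.18261380·0.18160053) = 57.631616
y = r_b·(sin φ − φ·cos φ) = 56.694169·(0.18160053 − 0.18261380·0.98337239) = 0.114701

x=57.631616 y=0.114701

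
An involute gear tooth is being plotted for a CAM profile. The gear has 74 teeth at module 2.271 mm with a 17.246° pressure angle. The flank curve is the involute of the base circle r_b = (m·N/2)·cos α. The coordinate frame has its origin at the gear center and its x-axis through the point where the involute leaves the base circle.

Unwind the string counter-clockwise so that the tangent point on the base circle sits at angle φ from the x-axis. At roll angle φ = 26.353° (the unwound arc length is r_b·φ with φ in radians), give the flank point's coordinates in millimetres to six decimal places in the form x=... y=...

x=88.293912 y=2.548157

pitch radius r_p = m·N/2 = 2.271·74/2 = 84.027000
base radius r_b = r_p·cos α = 84.027000·cos 17.246° = 80.249200
roll angle φ = 26.353° = 0.45994662 rad
x = r_b·(cos φ + φ·sin φ) = 80.249200·(0.89607620 + 0.45994662·0.44390027) = 88.293912
y = r_b·(sin φ − φ·cos φ) = 80.249200·(0.44390027 − 0.45994662·0.89607620) = 2.548157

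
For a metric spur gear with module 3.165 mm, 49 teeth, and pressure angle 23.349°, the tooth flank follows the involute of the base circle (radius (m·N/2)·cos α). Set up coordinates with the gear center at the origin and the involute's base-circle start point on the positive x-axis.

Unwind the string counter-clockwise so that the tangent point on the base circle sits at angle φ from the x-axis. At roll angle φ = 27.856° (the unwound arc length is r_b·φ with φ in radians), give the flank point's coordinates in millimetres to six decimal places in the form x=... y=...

x=79.115534 y=2.663178

pitch radius r_p = m·N/2 = 3.165·49/2 = 77.542500
base radius r_b = r_p·cos α = 77.542500·cos 23.349° = 71.192372
roll angle φ = 27.856° = 0.48617892 rad
x = r_b·(cos φ + φ·sin φ) = 71.192372·(0.88412471 + 0.48617892·0.46725099) = 79.115534
y = r_b·(sin φ − φ·cos φ) = 71.192372·(0.46725099 − 0.48617892·0.88412471) = 2.663178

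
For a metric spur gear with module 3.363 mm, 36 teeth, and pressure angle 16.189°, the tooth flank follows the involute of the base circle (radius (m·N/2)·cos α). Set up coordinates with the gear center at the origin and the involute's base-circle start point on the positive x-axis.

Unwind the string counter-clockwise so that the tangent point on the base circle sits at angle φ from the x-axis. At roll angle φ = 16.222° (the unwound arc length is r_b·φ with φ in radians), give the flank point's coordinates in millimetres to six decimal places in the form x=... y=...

pitch radius r_p = m·N/2 = 3.363·36/2 = 60.534000
base radius r_b = r_p·cos α = 60.534000·cos 16.189° = 58.133659
roll angle φ = 16.222° = 0.28312731 rad
x = r_b·(cos φ + φ·sin φ) = 58.133659·(0.96018649 + 0.28312731·0.27935981) = 60.417201
y = r_b·(sin φ − φ·cos φ) = 58.133659·(0.27935981 − 0.28312731·0.96018649) = 0.436281

x=60.417201 y=0.436281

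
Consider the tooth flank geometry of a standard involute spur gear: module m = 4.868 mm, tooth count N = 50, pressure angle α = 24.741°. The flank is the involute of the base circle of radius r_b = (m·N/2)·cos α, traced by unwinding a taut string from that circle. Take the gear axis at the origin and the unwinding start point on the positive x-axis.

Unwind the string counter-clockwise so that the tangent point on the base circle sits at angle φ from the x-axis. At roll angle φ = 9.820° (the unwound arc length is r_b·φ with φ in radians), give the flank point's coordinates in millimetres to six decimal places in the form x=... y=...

pitch radius r_p = m·N/2 = 4.868·50/2 = 121.700000
base radius r_b = r_p·cos α = 121.700000·cos 24.741° = 110.529026
roll angle φ = 9.820° = 0.17139133 rad
x = r_b·(cos φ + φ·sin φ) = 110.529026·(0.98534842 + 0.17139133·0.17055346) = 112.140518
y = r_b·(sin φ − φ·cos φ) = 110.529026·(0.17055346 − 0.17139133·0.98534842) = 0.184946

x=112.140518 y=0.184946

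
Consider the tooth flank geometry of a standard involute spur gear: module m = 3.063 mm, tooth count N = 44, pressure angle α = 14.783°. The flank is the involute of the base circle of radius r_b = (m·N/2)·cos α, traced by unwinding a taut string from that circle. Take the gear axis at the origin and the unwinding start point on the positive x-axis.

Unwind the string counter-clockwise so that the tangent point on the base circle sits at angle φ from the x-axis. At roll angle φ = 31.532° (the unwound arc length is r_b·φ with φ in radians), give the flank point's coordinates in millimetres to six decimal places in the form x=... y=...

x=74.287698 y=3.511602

pitch radius r_p = m·N/2 = 3.063·44/2 = 67.386000
base radius r_b = r_p·cos α = 67.386000·cos 14.783° = 65.155465
roll angle φ = 31.532° = 0.55033722 rad
x = r_b·(cos φ + φ·sin φ) = 65.155465·(0.85234821 + 0.55033722·0.52297469) = 74.287698
y = r_b·(sin φ − φ·cos φ) = 65.155465·(0.52297469 − 0.55033722·0.85234821) = 3.511602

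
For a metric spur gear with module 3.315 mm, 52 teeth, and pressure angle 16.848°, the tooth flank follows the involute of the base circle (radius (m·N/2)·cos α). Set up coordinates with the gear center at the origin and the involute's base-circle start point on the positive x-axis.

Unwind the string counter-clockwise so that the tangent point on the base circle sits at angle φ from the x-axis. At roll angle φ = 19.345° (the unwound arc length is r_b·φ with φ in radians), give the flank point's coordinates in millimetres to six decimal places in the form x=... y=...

pitch radius r_p = m·N/2 = 3.315·52/2 = 86.190000
base radius r_b = r_p·cos α = 86.190000·cos 16.848° = 82.490469
roll angle φ = 19.345° = 0.33763394 rad
x = r_b·(cos φ + φ·sin φ) = 82.490469·(0.94354108 + 0.33763394·0.33125555) = 87.059137
y = r_b·(sin φ − φ·cos φ) = 82.490469·(0.33125555 − 0.33763394·0.94354108) = 1.046314

x=87.059137 y=1.046314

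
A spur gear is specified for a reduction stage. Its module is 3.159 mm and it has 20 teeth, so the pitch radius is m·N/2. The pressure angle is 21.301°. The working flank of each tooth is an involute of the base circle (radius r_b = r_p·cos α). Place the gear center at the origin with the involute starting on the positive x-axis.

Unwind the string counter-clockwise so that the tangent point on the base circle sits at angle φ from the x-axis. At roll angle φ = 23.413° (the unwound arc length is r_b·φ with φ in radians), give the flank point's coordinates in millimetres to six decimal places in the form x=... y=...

pitch radius r_p = m·N/2 = 3.159·20/2 = 31.590000
base radius r_b = r_p·cos α = 31.590000·cos 21.301° = 29.431926
roll angle φ = 23.413° = 0.40863394 rad
x = r_b·(cos φ + φ·sin φ) = 29.431926·(0.91766449 + 0.40863394·0.39735611) = 31.787589
y = r_b·(sin φ − φ·cos φ) = 29.431926·(0.39735611 − 0.40863394·0.91766449) = 0.658311

x=31.787589 y=0.658311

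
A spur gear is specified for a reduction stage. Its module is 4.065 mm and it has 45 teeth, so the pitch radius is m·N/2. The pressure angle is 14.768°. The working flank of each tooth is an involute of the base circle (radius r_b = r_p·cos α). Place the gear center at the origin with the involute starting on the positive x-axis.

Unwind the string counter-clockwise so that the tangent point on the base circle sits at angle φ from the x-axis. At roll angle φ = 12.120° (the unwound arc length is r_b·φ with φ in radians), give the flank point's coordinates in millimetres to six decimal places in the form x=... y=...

x=90.397758 y=0.277798

pitch radius r_p = m·N/2 = 4.065·45/2 = 91.462500
base radius r_b = r_p·cos α = 91.462500·cos 14.768° = 88.441119
roll angle φ = 12.120° = 0.21153391 rad
x = r_b·(cos φ + φ·sin φ) = 88.441119·(0.97771001 + 0.21153391·0.20995986) = 90.397758
y = r_b·(sin φ − φ·cos φ) = 88.441119·(0.20995986 − 0.21153391·0.97771001) = 0.277798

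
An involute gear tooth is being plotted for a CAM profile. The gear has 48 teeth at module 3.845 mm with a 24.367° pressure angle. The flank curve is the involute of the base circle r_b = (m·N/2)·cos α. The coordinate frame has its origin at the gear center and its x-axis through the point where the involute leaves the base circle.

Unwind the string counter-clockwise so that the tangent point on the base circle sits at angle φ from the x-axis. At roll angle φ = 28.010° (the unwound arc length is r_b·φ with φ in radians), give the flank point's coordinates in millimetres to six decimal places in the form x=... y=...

pitch radius r_p = m·N/2 = 3.845·48/2 = 92.280000
base radius r_b = r_p·cos α = 92.280000·cos 24.367° = 84.059831
roll angle φ = 28.010° = 0.48886672 rad
x = r_b·(cos φ + φ·sin φ) = 84.059831·(0.88286564 + 0.48886672·0.46962566) = 93.512358
y = r_b·(sin φ − φ·cos φ) = 84.059831·(0.46962566 − 0.48886672·0.88286564) = 3.196125

x=93.512358 y=3.196125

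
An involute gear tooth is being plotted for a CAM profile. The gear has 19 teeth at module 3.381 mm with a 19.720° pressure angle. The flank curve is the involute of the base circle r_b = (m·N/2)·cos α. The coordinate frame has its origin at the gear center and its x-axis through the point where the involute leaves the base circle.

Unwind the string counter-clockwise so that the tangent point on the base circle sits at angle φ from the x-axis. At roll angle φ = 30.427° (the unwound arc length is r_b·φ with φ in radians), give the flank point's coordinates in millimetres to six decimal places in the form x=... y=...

x=34.203346 y=1.467276

pitch radius r_p = m·N/2 = 3.381·19/2 = 32.119500
base radius r_b = r_p·cos α = 32.119500·cos 19.720° = 30.235782
roll angle φ = 30.427° = 0.53105133 rad
x = r_b·(cos φ + φ·sin φ) = 30.235782·(0.86227511 + 0.53105133·0.50644016) = 34.203346
y = r_b·(sin φ − φ·cos φ) = 30.235782·(0.50644016 − 0.53105133·0.86227511) = 1.467276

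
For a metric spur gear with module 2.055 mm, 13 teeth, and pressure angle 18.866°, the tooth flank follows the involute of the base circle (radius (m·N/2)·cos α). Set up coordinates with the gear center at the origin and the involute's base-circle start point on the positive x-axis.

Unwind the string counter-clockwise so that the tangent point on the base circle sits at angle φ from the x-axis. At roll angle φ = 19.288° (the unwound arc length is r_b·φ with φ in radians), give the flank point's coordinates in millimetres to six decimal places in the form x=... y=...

pitch radius r_p = m·N/2 = 2.055·13/2 = 13.357500
base radius r_b = r_p·cos α = 13.357500·cos 18.866° = 12.639900
roll angle φ = 19.288° = 0.33663911 rad
x = r_b·(cos φ + φ·sin φ) = 12.639900·(0.94387015 + 0.33663911·0.33031672) = 13.335950
y = r_b·(sin φ − φ·cos φ) = 12.639900·(0.33031672 − 0.33663911·0.94387015) = 0.158923

x=13.335950 y=0.158923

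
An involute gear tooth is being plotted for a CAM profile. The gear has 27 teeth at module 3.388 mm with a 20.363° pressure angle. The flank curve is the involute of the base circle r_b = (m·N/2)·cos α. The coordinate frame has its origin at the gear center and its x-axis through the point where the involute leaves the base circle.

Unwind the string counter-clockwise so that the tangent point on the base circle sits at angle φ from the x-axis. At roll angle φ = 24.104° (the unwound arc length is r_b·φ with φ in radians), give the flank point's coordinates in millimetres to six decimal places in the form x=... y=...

x=46.507943 y=1.045500

pitch radius r_p = m·N/2 = 3.388·27/2 = 45.738000
base radius r_b = r_p·cos α = 45.738000·cos 20.363° = 42.879690
roll angle φ = 24.104° = 0.42069416 rad
x = r_b·(cos φ + φ·sin φ) = 42.879690·(0.91280567 + 0.42069416·0.40839419) = 46.507943
y = r_b·(sin φ − φ·cos φ) = 42.879690·(0.40839419 − 0.42069416·0.91280567) = 1.045500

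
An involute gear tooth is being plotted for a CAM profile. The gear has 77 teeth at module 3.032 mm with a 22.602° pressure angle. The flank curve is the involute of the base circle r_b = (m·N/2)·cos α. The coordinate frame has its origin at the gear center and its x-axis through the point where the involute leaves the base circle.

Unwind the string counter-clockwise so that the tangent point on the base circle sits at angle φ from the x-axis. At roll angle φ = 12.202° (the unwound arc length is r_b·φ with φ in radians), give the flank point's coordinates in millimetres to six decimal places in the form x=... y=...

pitch radius r_p = m·N/2 = 3.032·77/2 = 116.732000
base radius r_b = r_p·cos α = 116.732000·cos 22.602° = 107.766609
roll angle φ = 12.202° = 0.21296508 rad
x = r_b·(cos φ + φ·sin φ) = 107.766609·(0.97740852 + 0.21296508·0.21135891) = 110.182799
y = r_b·(sin φ − φ·cos φ) = 107.766609·(0.21135891 − 0.21296508·0.97740852) = 0.345396

x=110.182799 y=0.345396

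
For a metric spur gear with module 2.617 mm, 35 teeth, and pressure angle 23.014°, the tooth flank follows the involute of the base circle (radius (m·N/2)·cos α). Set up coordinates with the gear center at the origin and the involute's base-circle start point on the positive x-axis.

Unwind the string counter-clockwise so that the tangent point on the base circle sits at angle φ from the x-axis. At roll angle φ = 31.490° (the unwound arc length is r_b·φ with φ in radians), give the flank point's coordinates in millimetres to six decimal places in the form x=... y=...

pitch radius r_p = m·N/2 = 2.617·35/2 = 45.797500
base radius r_b = r_p·cos α = 45.797500·cos 23.014° = 42.152447
roll angle φ = 31.490° = 0.54960418 rad
x = r_b·(cos φ + φ·sin φ) = 42.152447·(0.85273134 + 0.54960418·0.52234974) = 48.046074
y = r_b·(sin φ − φ·cos φ) = 42.152447·(0.52234974 − 0.54960418·0.85273134) = 2.262955

x=48.046074 y=2.262955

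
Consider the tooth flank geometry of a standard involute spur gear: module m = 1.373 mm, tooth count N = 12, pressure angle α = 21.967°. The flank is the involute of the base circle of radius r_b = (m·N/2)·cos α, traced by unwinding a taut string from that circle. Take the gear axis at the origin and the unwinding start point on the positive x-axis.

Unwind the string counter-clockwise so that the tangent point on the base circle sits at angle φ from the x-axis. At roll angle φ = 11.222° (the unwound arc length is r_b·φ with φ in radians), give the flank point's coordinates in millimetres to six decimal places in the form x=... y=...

x=7.785054 y=0.019061

pitch radius r_p = m·N/2 = 1.373·12/2 = 8.238000
base radius r_b = r_p·cos α = 8.238000·cos 21.967° = 7.639917
roll angle φ = 11.222° = 0.19586085 rad
x = r_b·(cos φ + φ·sin φ) = 7.639917·(0.98088050 + 0.19586085·0.19461100) = 7.785054
y = r_b·(sin φ − φ·cos φ) = 7.639917·(0.19461100 − 0.19586085·0.98088050) = 0.019061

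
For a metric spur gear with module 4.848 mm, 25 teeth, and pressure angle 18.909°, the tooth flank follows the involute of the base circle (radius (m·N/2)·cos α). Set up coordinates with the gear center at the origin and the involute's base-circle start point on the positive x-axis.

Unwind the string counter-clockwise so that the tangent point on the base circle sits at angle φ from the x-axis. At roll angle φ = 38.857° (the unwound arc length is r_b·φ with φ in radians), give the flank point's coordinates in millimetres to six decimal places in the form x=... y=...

x=69.035929 y=5.691026

pitch radius r_p = m·N/2 = 4.848·25/2 = 60.600000
base radius r_b = r_p·cos α = 60.600000·cos 18.909° = 57.329689
roll angle φ = 38.857° = 0.67818259 rad
x = r_b·(cos φ + φ·sin φ) = 57.329689·(0.77871421 + 0.67818259·0.62737882) = 69.035929
y = r_b·(sin φ − φ·cos φ) = 57.329689·(0.62737882 − 0.67818259·0.77871421) = 5.691026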